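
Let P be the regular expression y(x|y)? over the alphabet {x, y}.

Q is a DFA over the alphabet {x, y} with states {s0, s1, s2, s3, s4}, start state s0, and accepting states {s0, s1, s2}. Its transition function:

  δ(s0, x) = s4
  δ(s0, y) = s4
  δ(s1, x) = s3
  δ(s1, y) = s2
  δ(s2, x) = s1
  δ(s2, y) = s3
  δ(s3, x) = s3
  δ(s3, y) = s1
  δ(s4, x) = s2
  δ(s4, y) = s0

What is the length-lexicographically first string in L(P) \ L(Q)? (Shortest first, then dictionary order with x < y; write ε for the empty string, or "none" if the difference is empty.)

y

The string y is accepted by P but not by Q.
No shorter string lies in the difference, and y is the lexicographically first length-1 string in L(P) \ L(Q).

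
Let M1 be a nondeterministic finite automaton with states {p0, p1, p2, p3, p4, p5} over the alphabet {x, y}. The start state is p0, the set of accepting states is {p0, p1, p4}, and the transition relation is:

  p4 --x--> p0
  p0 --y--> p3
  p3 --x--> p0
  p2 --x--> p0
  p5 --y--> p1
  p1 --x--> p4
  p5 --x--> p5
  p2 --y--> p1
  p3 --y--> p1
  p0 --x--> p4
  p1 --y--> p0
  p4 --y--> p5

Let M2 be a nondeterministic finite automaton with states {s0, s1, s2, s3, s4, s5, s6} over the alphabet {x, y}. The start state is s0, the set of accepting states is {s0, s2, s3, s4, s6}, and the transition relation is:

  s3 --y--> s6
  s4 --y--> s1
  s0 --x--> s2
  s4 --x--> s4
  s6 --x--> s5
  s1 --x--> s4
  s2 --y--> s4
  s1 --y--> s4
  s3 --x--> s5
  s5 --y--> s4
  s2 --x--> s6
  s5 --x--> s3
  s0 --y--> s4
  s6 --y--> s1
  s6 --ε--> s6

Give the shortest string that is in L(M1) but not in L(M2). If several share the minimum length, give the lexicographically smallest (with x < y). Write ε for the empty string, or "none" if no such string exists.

yy

The string yy is accepted by M1 but not by M2.
No shorter string lies in the difference, and yy is the lexicographically first length-2 string in L(M1) \ L(M2).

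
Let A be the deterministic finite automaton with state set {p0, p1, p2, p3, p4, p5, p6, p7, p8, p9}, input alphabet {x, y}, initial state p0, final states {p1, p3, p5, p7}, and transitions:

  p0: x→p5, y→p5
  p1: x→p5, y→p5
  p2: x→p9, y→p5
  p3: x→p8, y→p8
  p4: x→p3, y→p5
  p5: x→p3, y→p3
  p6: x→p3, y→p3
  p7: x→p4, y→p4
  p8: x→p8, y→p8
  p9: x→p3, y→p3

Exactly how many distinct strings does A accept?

6

The useful subgraph on states {p0, p3, p5} is acyclic, so L(A) is finite; the longest accepting path visits 3 useful states, giving maximum string length 2.
Counting accepting paths from p0 by length: 2 of length 1, 4 of length 2. Total 6.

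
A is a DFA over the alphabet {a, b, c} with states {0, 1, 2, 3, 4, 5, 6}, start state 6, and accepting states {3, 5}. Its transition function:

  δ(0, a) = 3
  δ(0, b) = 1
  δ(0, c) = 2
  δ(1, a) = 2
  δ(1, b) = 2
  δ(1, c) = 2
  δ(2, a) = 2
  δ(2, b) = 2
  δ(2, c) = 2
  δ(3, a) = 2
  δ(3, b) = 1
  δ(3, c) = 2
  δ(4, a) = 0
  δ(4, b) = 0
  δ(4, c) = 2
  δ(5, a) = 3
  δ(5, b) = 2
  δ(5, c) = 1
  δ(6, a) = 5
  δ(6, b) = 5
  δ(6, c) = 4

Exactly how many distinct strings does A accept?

The useful subgraph on states {0, 3, 4, 5, 6} is acyclic, so L(A) is finite; the longest accepting path visits 4 useful states, giving maximum string length 3.
Counting accepting paths from 6 by length: 2 of length 1, 2 of length 2, 2 of length 3. Total 6.

6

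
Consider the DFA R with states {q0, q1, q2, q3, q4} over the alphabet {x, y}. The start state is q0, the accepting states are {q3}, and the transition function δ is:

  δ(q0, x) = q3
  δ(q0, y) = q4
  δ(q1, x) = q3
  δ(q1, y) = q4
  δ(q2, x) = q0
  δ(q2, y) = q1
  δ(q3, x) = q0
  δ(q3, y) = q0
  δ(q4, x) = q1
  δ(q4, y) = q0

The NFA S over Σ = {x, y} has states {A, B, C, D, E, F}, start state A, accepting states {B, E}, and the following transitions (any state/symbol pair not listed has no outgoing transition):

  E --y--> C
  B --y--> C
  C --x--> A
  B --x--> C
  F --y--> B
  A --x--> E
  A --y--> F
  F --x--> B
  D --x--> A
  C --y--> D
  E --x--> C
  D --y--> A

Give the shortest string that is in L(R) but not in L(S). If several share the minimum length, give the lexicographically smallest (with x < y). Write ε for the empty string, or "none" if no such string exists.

xxx

The string xxx is accepted by R but not by S.
No shorter string lies in the difference, and xxx is the lexicographically first length-3 string in L(R) \ L(S).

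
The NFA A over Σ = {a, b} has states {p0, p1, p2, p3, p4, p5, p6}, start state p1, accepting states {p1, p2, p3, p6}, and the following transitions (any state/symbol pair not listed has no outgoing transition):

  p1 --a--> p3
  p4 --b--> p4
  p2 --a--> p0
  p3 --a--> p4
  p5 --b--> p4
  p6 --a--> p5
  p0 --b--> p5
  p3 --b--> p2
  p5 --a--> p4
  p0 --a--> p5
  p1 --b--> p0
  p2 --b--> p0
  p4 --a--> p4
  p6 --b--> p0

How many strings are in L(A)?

3

The useful subgraph on states {p1, p2, p3} is acyclic, so L(A) is finite; the longest accepting path visits 3 useful states, giving maximum string length 2.
Counting accepting paths from p1 by length: 1 of length 0, 1 of length 1, 1 of length 2. Total 3.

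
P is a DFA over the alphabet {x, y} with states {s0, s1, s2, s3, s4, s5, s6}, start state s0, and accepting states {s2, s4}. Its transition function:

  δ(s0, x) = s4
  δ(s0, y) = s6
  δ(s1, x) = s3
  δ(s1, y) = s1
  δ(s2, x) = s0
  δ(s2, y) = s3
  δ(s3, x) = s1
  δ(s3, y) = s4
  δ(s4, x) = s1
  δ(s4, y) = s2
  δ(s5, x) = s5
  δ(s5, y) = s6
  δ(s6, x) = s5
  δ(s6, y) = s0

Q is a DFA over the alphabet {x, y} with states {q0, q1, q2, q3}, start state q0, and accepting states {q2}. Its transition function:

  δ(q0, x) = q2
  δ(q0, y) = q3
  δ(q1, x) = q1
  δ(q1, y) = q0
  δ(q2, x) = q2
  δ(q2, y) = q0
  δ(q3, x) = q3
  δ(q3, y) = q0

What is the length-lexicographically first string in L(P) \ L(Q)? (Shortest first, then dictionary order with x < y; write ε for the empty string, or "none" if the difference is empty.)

The string xy is accepted by P but not by Q.
No shorter string lies in the difference, and xy is the lexicographically first length-2 string in L(P) \ L(Q).

xy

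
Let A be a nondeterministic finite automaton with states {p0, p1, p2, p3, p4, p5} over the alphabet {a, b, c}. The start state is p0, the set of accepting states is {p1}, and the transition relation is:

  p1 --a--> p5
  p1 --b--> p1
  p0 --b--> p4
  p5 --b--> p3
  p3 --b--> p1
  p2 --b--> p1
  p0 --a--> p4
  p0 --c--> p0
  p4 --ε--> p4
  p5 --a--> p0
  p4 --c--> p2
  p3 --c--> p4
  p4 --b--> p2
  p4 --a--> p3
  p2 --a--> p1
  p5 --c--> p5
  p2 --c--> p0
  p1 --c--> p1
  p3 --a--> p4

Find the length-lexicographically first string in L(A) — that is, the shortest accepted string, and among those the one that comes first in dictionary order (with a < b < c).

aab

A breadth-first search from p0 reaches an accepting state first via the path p0 → p4 → p3 → p1 on input aab.
No string of length < 3 is accepted (BFS exhausts all shorter strings without reaching an accepting state), and aab is the lexicographically least accepting string of length 3.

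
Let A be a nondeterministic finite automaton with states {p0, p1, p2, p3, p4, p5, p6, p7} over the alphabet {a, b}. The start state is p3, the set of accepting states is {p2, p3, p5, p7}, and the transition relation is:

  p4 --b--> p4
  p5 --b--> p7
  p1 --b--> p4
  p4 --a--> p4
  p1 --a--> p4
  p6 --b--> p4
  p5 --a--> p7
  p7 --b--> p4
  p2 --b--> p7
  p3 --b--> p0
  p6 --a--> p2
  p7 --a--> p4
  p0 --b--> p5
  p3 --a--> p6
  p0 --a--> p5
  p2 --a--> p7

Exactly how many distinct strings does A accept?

The useful subgraph on states {p0, p2, p3, p5, p6, p7} is acyclic, so L(A) is finite; the longest accepting path visits 4 useful states, giving maximum string length 3.
Counting accepting paths from p3 by length: 1 of length 0, 3 of length 2, 6 of length 3. Total 10.

10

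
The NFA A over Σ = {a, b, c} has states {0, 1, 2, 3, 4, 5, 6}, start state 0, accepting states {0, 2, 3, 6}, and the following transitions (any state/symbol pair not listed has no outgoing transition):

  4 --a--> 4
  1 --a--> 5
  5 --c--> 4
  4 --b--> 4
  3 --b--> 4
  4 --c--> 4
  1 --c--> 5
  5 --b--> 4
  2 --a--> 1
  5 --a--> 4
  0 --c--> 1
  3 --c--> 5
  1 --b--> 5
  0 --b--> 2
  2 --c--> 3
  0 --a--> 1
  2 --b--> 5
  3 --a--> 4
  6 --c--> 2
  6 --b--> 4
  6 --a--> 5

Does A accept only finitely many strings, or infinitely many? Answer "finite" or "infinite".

The useful states (reachable from 0 and able to reach an accepting state) are {0, 2, 3}.
Restricted to these states the transition graph has no cycle, so every accepting path has bounded length and L is finite.

finite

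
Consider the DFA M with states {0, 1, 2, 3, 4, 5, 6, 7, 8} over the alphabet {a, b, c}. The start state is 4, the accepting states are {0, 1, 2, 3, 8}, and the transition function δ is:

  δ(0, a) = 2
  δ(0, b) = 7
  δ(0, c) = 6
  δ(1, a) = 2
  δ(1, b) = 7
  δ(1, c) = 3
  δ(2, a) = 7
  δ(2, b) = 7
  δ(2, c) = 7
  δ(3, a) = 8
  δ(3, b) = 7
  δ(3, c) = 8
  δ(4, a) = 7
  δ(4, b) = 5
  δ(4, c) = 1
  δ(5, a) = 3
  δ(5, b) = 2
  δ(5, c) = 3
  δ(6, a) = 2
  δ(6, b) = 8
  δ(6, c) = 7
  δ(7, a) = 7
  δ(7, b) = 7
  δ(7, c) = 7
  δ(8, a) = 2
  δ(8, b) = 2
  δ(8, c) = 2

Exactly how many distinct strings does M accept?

30

The useful subgraph on states {1, 2, 3, 4, 5, 8} is acyclic, so L(M) is finite; the longest accepting path visits 5 useful states, giving maximum string length 4.
Counting accepting paths from 4 by length: 1 of length 1, 5 of length 2, 6 of length 3, 18 of length 4. Total 30.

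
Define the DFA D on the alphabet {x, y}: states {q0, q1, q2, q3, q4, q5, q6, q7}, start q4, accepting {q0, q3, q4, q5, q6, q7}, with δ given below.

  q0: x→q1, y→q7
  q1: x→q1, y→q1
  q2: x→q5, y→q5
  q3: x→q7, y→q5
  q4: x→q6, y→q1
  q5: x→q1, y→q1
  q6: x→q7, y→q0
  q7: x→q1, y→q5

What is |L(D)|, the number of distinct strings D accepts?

The useful subgraph on states {q0, q4, q5, q6, q7} is acyclic, so L(D) is finite; the longest accepting path visits 5 useful states, giving maximum string length 4.
Counting accepting paths from q4 by length: 1 of length 0, 1 of length 1, 2 of length 2, 2 of length 3, 1 of length 4. Total 7.

7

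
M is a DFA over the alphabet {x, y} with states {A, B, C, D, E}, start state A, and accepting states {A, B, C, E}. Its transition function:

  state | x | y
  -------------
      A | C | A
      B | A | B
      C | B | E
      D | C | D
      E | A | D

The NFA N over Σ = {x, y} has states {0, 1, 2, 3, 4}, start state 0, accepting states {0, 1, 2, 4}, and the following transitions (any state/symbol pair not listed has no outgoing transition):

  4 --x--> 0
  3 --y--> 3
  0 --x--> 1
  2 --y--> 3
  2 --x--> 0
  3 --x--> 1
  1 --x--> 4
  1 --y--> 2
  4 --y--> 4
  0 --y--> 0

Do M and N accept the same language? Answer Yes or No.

Yes

Exploring the product automaton M × N from the start pair (A, 0), following both machines on each input symbol, reaches 5 state pairs: (A, 0), (C, 1), (B, 4), (E, 2), (D, 3).
M accepts in {A, B, C, E} and N accepts in {0, 1, 2, 4}. In every reachable pair the two components are either both accepting — (A, 0), (C, 1), (B, 4), (E, 2) — or both non-accepting, so no string is accepted by exactly one of the machines: L(M) \ L(N) and L(N) \ L(M) are both empty.
Hence every string is accepted by M iff it is accepted by N, and the two languages coincide.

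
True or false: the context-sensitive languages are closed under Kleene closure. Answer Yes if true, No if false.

Yes

An LBA guesses a factorisation of the input into blocks (marking block boundaries on a second track) and verifies each block with the LBA for L; this uses no space beyond the input, so L* is context-sensitive.
So the context-sensitive languages are closed under Kleene star.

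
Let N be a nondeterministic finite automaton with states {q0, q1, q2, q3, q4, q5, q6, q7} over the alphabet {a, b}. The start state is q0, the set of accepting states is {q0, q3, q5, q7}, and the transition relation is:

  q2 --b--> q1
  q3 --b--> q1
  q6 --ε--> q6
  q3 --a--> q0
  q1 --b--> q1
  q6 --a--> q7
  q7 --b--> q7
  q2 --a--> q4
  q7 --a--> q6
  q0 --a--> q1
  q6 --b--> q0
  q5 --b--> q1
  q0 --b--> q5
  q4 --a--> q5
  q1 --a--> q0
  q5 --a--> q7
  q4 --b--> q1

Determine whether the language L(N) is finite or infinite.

State q0 is reachable from the start and can reach an accepting state, and it lies on the cycle q0 → q1 → q0.
Traversing that cycle any number of times yields accepted strings of unbounded length, so the language is infinite.

infinite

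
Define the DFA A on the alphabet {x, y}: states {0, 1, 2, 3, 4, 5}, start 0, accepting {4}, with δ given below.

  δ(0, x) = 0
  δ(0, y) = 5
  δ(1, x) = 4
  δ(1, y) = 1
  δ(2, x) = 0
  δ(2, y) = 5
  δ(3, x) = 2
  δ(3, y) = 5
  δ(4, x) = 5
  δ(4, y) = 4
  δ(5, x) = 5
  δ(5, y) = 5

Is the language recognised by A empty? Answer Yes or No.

The states reachable from the start state are {0, 5}.
None of the accepting states {4} is reachable, so no string is accepted and L(A) = ∅.

Yes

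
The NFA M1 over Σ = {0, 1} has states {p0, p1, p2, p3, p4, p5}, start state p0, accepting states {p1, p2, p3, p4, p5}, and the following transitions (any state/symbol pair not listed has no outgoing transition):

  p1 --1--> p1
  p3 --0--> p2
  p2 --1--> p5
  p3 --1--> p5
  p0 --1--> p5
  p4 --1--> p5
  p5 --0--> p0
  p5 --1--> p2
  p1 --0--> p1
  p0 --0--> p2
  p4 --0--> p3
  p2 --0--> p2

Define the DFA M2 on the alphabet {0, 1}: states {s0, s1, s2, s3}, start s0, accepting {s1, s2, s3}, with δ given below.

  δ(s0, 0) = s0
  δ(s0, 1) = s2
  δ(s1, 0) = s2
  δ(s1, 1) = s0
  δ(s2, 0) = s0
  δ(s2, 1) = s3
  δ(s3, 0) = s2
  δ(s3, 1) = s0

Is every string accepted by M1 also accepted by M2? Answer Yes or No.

The string 0 is in L(M1) but not in L(M2).
So L(M1) ⊄ L(M2).

No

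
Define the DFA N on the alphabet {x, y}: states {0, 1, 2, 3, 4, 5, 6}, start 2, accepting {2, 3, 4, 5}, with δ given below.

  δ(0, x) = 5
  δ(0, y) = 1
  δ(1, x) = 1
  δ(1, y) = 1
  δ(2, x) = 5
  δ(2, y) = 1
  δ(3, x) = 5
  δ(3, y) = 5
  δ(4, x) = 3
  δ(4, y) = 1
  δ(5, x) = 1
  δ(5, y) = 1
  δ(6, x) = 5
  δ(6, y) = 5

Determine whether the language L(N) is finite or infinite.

finite

The useful states (reachable from 2 and able to reach an accepting state) are {2, 5}.
Restricted to these states the transition graph has no cycle, so every accepting path has bounded length and L is finite.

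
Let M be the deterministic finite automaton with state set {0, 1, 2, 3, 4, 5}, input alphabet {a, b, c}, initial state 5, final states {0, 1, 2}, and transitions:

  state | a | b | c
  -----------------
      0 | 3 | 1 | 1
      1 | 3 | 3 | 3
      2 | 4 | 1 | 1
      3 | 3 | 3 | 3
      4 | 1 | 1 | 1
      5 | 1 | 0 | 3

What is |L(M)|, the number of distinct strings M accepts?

The useful subgraph on states {0, 1, 5} is acyclic, so L(M) is finite; the longest accepting path visits 3 useful states, giving maximum string length 2.
Counting accepting paths from 5 by length: 2 of length 1, 2 of length 2. Total 4.

4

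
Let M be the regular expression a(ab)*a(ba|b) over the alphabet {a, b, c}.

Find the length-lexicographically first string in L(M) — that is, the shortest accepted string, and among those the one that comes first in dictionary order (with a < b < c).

By inspection of the expression, no string of length less than 3 matches, and aab is the lexicographically first match of length 3.

aab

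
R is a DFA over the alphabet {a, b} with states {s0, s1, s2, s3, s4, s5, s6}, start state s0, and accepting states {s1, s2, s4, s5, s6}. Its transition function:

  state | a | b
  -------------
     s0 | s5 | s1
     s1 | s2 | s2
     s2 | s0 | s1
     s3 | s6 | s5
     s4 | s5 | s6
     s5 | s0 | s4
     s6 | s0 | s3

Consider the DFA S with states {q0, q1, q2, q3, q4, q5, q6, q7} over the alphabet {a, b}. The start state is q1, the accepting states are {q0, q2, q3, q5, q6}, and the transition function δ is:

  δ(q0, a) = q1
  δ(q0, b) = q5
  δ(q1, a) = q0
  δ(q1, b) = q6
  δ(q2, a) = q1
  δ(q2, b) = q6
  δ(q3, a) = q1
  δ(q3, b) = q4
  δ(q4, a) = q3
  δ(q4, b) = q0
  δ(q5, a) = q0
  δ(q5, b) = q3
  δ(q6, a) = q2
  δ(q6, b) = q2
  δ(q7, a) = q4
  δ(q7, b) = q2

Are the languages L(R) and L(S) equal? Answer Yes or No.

Exploring the product automaton R × S from the start pair (s0, q1), following both machines on each input symbol, reaches 7 state pairs: (s0, q1), (s5, q0), (s1, q6), (s4, q5), (s2, q2), (s6, q3), (s3, q4).
R accepts in {s1, s2, s4, s5, s6} and S accepts in {q0, q2, q3, q5, q6}. In every reachable pair the two components are either both accepting — (s5, q0), (s1, q6), (s4, q5), (s2, q2), (s6, q3) — or both non-accepting, so no string is accepted by exactly one of the machines: L(R) \ L(S) and L(S) \ L(R) are both empty.
Hence every string is accepted by R iff it is accepted by S, and the two languages coincide.

Yes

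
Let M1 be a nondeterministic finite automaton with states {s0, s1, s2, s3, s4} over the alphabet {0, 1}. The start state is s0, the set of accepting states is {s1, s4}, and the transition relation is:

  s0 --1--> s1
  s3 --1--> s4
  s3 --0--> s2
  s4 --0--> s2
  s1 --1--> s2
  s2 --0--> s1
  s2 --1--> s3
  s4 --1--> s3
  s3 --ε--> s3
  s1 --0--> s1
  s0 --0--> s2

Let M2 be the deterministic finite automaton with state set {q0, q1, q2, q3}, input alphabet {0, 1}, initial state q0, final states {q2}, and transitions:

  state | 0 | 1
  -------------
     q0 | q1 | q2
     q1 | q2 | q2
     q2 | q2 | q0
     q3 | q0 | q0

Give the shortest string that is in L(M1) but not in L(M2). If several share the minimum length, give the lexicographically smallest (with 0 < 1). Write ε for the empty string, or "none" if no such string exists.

The string 011 is accepted by M1 but not by M2.
No shorter string lies in the difference, and 011 is the lexicographically first length-3 string in L(M1) \ L(M2).

011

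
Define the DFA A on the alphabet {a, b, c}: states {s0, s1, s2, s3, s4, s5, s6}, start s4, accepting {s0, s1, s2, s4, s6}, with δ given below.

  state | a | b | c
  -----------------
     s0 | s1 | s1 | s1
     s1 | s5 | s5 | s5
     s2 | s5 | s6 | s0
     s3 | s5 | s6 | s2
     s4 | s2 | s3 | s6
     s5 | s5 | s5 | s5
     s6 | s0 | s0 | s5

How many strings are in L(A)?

The useful subgraph on states {s0, s1, s2, s3, s4, s6} is acyclic, so L(A) is finite; the longest accepting path visits 6 useful states, giving maximum string length 5.
Counting accepting paths from s4 by length: 1 of length 0, 2 of length 1, 6 of length 2, 15 of length 3, 17 of length 4, 6 of length 5. Total 47.

47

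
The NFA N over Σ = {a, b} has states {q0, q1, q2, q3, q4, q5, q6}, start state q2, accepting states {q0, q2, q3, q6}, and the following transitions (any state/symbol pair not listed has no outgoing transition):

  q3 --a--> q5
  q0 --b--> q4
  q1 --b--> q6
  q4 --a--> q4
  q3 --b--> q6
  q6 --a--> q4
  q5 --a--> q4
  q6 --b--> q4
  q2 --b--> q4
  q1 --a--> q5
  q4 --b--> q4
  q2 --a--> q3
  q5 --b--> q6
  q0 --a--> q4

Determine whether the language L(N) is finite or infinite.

finite

The useful states (reachable from q2 and able to reach an accepting state) are {q2, q3, q5, q6}.
Restricted to these states the transition graph has no cycle, so every accepting path has bounded length and L is finite.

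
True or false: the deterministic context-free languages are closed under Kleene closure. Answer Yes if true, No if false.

No

L = {c aⁿbⁿ : n≥0} ∪ {cc aⁿb²ⁿ : n≥0} is a DCFL (the number of leading c's fixes which ratio the DPDA checks), but L* is not. Every word of L starts with c, so in a factorisation of the string cc aⁱbʲ (i≥1) into words of L each factor begins at one of the two c's: either the whole string is a single word of L (forcing j = 2i), or it splits as c · (c aⁱbʲ) with c ∈ L (take n = 0) and c aⁱbʲ ∈ L (forcing j = i). Thus L* ∩ cca⁺b* = {cc aⁿbⁿ : n≥1} ∪ {cc aⁿb²ⁿ : n≥1}. A DPDA for L* would give one for this intersection with a regular set, and, started from its configuration after reading cc, one for {aⁿbⁿ : n≥1} ∪ {aⁿb²ⁿ : n≥1}, which no deterministic PDA accepts (a DPDA for it would have a single run on aⁿb²ⁿ, accepting after the prefix aⁿbⁿ and accepting again after n more b's; an ordinary PDA that simulates it on a's and b's and, at any moment when it is accepting, may switch to reading only a fresh letter d while feeding each d to the simulation as a b, would accept aⁱbʲdᵏ (k≥1) exactly when both aⁱbʲ and aⁱbʲ⁺ᵏ are in the language, i.e. its language intersected with the regular set a*b*d⁺ would be exactly {aⁿbⁿdⁿ : n≥1} — impossible, since context-free languages are closed under intersection with regular sets and {aⁿbⁿdⁿ} is not context-free). So L* is not a DCFL.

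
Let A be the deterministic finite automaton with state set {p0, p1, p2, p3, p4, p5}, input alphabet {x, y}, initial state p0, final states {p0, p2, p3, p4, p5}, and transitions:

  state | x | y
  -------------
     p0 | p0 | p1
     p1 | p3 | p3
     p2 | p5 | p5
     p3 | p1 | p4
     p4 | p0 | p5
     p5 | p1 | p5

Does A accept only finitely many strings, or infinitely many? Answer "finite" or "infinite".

State p0 is reachable from the start and can reach an accepting state, and it lies on the cycle p0 → p0.
Traversing that cycle any number of times yields accepted strings of unbounded length, so the language is infinite.

infinite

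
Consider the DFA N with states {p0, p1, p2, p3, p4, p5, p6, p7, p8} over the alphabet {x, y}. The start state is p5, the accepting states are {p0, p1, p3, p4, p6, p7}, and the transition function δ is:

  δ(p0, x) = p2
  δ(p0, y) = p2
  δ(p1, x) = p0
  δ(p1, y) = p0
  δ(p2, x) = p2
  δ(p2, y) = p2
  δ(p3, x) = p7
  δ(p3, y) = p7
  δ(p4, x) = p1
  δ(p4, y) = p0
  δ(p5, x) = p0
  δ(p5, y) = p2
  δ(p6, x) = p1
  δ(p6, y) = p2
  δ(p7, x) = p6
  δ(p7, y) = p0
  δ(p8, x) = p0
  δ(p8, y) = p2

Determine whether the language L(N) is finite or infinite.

finite

The useful states (reachable from p5 and able to reach an accepting state) are {p0, p5}.
Restricted to these states the transition graph has no cycle, so every accepting path has bounded length and L is finite.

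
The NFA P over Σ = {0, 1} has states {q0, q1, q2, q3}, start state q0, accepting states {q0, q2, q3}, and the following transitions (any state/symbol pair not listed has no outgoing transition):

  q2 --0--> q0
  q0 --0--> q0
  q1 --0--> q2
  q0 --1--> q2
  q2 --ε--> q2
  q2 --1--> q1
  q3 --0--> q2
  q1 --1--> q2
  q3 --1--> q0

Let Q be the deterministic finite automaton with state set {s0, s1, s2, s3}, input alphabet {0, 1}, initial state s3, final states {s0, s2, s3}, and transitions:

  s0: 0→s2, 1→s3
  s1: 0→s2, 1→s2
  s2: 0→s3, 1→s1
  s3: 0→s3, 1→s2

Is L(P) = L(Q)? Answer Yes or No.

Yes

Exploring the product automaton P × Q from the start pair (q0, s3), following both machines on each input symbol, reaches 3 state pairs: (q0, s3), (q2, s2), (q1, s1).
P accepts in {q0, q2, q3} and Q accepts in {s0, s2, s3}. In every reachable pair the two components are either both accepting — (q0, s3), (q2, s2) — or both non-accepting, so no string is accepted by exactly one of the machines: L(P) \ L(Q) and L(Q) \ L(P) are both empty.
Hence every string is accepted by P iff it is accepted by Q, and the two languages coincide.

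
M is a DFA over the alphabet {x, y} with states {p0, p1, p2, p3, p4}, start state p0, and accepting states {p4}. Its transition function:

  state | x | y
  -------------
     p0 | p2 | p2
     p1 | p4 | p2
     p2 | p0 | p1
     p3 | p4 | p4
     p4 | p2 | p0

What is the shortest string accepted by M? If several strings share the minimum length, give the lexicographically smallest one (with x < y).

xyx

A breadth-first search from p0 reaches an accepting state first via the path p0 → p2 → p1 → p4 on input xyx.
No string of length < 3 is accepted (BFS exhausts all shorter strings without reaching an accepting state), and xyx is the lexicographically least accepting string of length 3.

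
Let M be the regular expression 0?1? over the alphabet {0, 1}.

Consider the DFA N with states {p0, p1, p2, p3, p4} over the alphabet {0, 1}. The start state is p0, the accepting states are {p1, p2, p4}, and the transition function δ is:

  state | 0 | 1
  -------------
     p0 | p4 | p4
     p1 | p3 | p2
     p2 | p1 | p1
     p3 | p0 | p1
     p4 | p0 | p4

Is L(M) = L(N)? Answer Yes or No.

No

The empty string ε is accepted by M but rejected by N.
So L(M) ≠ L(N).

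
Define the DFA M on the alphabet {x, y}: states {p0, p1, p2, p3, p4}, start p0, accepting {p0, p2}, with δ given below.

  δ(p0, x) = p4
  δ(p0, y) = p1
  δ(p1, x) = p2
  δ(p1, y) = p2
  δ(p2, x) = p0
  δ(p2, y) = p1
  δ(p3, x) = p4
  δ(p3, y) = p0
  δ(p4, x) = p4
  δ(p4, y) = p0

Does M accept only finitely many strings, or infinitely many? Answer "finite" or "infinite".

infinite

State p0 is reachable from the start and can reach an accepting state, and it lies on the cycle p0 → p1 → p2 → p0.
Traversing that cycle any number of times yields accepted strings of unbounded length, so the language is infinite.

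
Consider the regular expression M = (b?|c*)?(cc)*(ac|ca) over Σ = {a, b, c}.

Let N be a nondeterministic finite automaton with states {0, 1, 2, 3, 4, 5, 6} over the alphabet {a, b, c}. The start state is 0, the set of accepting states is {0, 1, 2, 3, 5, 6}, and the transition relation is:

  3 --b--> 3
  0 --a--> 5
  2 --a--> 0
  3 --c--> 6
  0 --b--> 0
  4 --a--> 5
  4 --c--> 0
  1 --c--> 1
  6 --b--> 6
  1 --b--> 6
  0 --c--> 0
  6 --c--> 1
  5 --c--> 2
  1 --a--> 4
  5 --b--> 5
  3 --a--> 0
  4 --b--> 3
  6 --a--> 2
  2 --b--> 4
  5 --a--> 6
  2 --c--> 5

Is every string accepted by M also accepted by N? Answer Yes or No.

Yes

Converting the expression M to a DFA (subset construction, then merging equivalent states) gives the minimal DFA with states {m0, m1, m2, m3, m4, m5, m6, m7}, start state m0, accepting states {m5, m7} and transitions m0: a→m1, b→m2, c→m3; m1: a→m4, b→m4, c→m5; m2: a→m1, b→m4, c→m6; m3: a→m7, b→m4, c→m3; m4: a→m4, b→m4, c→m4; m5: a→m4, b→m4, c→m4; m6: a→m5, b→m4, c→m2; m7: a→m4, b→m4, c→m5.
Exploring the product automaton M × N from the start pair (m0, 0), following both machines on each input symbol, reaches 15 state pairs: (m0, 0), (m1, 5), (m2, 0), (m3, 0), (m4, 6), (m4, 5), (m5, 2), (m4, 0), (m6, 0), (m7, 5), (m4, 2), (m4, 1), (m4, 4), (m5, 5), (m4, 3).
M accepts in {m5, m7} and N accepts in {0, 1, 2, 3, 5, 6}. The reachable pairs whose M-component is accepting are (m5, 2), (m7, 5), (m5, 5); in each of them the N-component is accepting too, so the product for L(M) \ L(N) (M-component accepting, N-component rejecting) has no reachable accepting pair and the difference is empty.
Hence every string in L(M) is also in L(N).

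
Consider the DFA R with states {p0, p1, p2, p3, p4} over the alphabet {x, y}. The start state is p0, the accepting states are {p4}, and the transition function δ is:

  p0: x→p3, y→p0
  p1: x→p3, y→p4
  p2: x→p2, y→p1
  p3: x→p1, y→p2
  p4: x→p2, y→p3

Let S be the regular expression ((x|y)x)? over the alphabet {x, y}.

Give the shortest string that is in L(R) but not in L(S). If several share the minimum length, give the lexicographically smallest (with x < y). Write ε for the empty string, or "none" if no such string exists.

The string xxy is accepted by R but not by S.
No shorter string lies in the difference, and xxy is the lexicographically first length-3 string in L(R) \ L(S).

xxy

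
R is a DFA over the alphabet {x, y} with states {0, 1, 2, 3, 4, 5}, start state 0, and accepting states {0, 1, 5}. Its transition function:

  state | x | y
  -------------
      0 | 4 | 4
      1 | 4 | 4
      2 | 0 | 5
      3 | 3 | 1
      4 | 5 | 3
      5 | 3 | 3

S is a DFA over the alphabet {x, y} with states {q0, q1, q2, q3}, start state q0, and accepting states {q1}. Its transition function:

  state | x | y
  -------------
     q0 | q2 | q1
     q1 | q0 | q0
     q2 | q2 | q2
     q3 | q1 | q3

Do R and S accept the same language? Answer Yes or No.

No

The empty string ε is accepted by R but rejected by S.
So L(R) ≠ L(S).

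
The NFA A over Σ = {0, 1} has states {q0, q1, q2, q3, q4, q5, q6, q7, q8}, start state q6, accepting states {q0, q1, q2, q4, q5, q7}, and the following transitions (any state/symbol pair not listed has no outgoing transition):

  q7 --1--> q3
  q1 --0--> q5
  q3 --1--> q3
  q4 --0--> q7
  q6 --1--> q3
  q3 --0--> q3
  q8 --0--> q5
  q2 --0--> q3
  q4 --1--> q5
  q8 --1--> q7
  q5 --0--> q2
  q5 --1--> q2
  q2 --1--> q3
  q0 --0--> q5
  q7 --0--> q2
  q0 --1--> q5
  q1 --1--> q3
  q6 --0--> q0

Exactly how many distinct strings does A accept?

The useful subgraph on states {q0, q2, q5, q6} is acyclic, so L(A) is finite; the longest accepting path visits 4 useful states, giving maximum string length 3.
Counting accepting paths from q6 by length: 1 of length 1, 2 of length 2, 4 of length 3. Total 7.

7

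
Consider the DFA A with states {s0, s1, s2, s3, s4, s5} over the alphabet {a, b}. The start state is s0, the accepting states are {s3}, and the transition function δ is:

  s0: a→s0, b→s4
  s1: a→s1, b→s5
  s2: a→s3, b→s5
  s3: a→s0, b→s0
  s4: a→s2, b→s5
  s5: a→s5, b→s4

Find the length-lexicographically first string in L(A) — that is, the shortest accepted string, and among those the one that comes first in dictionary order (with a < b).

A breadth-first search from s0 reaches an accepting state first via the path s0 → s4 → s2 → s3 on input baa.
No string of length < 3 is accepted (BFS exhausts all shorter strings without reaching an accepting state), and baa is the lexicographically least accepting string of length 3.

baa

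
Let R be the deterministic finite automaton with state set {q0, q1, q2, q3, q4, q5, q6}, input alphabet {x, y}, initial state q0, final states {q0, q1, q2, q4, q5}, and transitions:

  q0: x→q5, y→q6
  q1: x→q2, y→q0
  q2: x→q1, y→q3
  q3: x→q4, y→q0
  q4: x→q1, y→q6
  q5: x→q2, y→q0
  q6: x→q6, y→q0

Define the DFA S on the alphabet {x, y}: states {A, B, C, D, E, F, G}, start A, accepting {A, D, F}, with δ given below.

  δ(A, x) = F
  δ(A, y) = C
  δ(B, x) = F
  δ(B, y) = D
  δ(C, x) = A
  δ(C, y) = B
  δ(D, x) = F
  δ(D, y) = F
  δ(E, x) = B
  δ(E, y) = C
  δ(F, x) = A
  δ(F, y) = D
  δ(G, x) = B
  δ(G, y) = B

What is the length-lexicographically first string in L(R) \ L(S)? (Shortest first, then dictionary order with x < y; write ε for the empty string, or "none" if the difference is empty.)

The string yy is accepted by R but not by S.
No shorter string lies in the difference, and yy is the lexicographically first length-2 string in L(R) \ L(S).

yy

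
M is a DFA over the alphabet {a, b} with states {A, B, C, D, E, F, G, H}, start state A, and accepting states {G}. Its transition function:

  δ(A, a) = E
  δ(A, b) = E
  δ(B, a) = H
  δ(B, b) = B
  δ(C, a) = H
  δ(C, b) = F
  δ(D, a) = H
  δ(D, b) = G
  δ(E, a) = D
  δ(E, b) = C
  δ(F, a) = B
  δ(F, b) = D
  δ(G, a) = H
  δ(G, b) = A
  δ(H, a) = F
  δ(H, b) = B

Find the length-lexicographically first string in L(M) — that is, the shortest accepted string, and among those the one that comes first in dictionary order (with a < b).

aab

A breadth-first search from A reaches an accepting state first via the path A → E → D → G on input aab.
No string of length < 3 is accepted (BFS exhausts all shorter strings without reaching an accepting state), and aab is the lexicographically least accepting string of length 3.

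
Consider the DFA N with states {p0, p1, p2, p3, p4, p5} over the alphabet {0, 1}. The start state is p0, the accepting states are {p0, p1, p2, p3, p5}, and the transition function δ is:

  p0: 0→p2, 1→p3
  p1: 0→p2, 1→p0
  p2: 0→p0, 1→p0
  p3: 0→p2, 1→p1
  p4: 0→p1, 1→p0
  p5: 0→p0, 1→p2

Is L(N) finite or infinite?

infinite

State p0 is reachable from the start and can reach an accepting state, and it lies on the cycle p0 → p2 → p0.
Traversing that cycle any number of times yields accepted strings of unbounded length, so the language is infinite.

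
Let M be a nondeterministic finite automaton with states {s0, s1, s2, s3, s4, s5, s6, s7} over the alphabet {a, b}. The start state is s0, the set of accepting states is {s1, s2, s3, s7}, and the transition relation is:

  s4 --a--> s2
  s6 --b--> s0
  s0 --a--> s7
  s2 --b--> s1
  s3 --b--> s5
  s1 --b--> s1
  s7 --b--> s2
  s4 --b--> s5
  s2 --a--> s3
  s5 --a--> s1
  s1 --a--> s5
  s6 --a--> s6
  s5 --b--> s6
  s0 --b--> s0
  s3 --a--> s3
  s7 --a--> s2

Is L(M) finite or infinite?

State s0 is reachable from the start and can reach an accepting state, and it lies on the cycle s0 → s0.
Traversing that cycle any number of times yields accepted strings of unbounded length, so the language is infinite.

infinite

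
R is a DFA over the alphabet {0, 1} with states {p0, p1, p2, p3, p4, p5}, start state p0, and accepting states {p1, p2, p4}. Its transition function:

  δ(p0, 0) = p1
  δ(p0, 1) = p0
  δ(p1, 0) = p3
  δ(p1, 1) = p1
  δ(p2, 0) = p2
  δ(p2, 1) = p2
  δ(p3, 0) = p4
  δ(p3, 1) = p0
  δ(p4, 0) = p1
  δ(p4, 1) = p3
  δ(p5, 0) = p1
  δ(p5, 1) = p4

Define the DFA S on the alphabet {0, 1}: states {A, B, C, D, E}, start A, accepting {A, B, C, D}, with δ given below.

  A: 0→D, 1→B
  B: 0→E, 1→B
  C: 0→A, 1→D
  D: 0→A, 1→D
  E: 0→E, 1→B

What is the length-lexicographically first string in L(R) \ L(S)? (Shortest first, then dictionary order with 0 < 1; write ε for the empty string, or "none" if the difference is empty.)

The string 10 is accepted by R but not by S.
No shorter string lies in the difference, and 10 is the lexicographically first length-2 string in L(R) \ L(S).

10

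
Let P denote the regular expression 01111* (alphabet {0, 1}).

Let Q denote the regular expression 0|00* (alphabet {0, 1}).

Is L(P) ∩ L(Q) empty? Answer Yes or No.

Converting the expression P to a DFA (subset construction, then merging equivalent states) gives the minimal DFA with states {p0, p1, p2, p3, p4, p5}, start state p0, accepting states {p5} and transitions p0: 0→p1, 1→p2; p1: 0→p2, 1→p3; p2: 0→p2, 1→p2; p3: 0→p2, 1→p4; p4: 0→p2, 1→p5; p5: 0→p2, 1→p5.
Converting the expression Q to a DFA (subset construction, then merging equivalent states) gives the minimal DFA with states {q0, q1, q2}, start state q0, accepting states {q1} and transitions q0: 0→q1, 1→q2; q1: 0→q1, 1→q2; q2: 0→q2, 1→q2.
Exploring the product automaton P × Q from the start pair (p0, q0), following both machines on each input symbol, reaches 7 state pairs: (p0, q0), (p1, q1), (p2, q2), (p2, q1), (p3, q2), (p4, q2), (p5, q2).
P accepts in {p5} and Q accepts in {q1}; no reachable pair has both components accepting, so no string drives both machines to acceptance simultaneously and L(P) ∩ L(Q) = ∅.
So no string is accepted by both, and the intersection is empty.

Yes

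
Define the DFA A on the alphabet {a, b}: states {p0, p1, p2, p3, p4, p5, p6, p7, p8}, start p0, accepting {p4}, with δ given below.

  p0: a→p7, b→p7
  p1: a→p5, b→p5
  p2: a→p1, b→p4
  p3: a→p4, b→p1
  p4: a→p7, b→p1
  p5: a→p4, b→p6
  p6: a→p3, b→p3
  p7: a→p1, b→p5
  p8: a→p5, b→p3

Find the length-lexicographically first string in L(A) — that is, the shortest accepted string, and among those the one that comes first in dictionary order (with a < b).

A breadth-first search from p0 reaches an accepting state first via the path p0 → p7 → p5 → p4 on input aba.
No string of length < 3 is accepted (BFS exhausts all shorter strings without reaching an accepting state), and aba is the lexicographically least accepting string of length 3.

aba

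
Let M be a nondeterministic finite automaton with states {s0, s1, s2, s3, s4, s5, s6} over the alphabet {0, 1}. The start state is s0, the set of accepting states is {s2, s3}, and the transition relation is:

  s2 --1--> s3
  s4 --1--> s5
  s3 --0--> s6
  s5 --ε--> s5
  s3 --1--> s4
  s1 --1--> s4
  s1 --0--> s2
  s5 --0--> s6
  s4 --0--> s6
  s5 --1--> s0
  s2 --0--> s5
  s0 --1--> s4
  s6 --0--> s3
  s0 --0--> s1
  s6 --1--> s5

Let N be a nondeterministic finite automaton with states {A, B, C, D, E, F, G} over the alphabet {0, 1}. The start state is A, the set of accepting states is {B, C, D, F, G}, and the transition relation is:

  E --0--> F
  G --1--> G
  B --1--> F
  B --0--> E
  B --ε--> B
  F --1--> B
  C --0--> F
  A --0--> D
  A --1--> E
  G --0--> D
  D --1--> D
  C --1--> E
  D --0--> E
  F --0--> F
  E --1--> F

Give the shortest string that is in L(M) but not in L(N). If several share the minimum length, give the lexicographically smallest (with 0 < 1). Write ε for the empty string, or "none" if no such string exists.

00

The string 00 is accepted by M but not by N.
No shorter string lies in the difference, and 00 is the lexicographically first length-2 string in L(M) \ L(N).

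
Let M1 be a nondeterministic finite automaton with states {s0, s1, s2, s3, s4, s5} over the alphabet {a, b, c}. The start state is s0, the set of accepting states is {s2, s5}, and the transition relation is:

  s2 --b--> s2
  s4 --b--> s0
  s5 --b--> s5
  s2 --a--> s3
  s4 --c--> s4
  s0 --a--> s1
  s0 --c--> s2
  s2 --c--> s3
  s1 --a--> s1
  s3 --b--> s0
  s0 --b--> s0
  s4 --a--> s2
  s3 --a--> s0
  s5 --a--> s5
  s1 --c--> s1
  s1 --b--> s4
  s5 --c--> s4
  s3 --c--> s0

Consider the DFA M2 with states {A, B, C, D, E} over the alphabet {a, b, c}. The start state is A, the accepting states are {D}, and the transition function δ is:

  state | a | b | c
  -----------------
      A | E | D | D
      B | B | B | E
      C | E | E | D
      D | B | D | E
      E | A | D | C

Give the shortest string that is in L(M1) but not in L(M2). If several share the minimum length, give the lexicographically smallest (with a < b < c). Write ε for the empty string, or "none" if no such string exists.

The string bc is accepted by M1 but not by M2.
No shorter string lies in the difference, and bc is the lexicographically first length-2 string in L(M1) \ L(M2).

bc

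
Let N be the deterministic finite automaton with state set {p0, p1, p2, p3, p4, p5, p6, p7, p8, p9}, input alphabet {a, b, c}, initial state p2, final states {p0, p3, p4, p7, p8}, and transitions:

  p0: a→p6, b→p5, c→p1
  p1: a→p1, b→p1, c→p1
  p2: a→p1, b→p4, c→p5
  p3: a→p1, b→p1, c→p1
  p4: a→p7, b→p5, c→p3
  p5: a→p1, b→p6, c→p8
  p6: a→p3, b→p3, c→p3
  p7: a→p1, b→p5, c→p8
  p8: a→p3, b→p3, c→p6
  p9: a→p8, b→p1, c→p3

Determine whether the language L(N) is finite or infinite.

The useful states (reachable from p2 and able to reach an accepting state) are {p2, p3, p4, p5, p6, p7, p8}.
Restricted to these states the transition graph has no cycle, so every accepting path has bounded length and L is finite.

finite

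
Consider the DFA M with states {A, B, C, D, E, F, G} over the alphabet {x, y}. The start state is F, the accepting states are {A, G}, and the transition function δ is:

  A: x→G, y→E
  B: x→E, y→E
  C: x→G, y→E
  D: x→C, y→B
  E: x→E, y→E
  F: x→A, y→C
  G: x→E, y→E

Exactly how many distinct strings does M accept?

3

The useful subgraph on states {A, C, F, G} is acyclic, so L(M) is finite; the longest accepting path visits 3 useful states, giving maximum string length 2.
Counting accepting paths from F by length: 1 of length 1, 2 of length 2. Total 3.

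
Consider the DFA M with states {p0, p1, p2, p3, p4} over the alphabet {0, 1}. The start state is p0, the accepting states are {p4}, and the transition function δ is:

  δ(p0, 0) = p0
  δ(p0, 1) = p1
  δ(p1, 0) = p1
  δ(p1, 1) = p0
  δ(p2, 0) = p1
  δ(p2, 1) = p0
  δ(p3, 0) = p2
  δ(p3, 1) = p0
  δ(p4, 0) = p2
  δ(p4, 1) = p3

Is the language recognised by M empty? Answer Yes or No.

The states reachable from the start state are {p0, p1}.
None of the accepting states {p4} is reachable, so no string is accepted and L(M) = ∅.

Yes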